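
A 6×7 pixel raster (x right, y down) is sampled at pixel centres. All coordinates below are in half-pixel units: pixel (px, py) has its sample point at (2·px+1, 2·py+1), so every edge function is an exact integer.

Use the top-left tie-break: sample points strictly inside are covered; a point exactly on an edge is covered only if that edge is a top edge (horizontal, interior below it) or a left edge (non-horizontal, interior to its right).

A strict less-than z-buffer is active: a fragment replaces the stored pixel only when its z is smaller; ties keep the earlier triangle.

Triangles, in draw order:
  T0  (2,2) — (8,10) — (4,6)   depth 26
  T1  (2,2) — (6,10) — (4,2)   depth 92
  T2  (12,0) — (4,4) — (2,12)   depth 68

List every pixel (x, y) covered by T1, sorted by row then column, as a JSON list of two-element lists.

T0:
  2·area = 8
  edge (2, 2)→(8, 10): d=(6,8) right/bottom  bias=-1
  edge (8, 10)→(4, 6): d=(-4,-4) top-left  bias=+0
  edge (4, 6)→(2, 2): d=(-2,-4) top-left  bias=+0
    (0,1)@(1, 3): e=[14,0,-6] → ·  [on edge]
    (1,2)@(3, 5): e=[10,0,-2] → ·  [on edge]
    (2,3)@(5, 7): e=[6,0,2] → █  [on edge]
    (3,3)@(7, 7): e=[-10,8,10] → ·
    (2,4)@(5, 9): e=[18,-8,-2] → ·
    (3,4)@(7, 9): e=[2,0,6] → █  [on edge]
    (4,4)@(9, 9): e=[-14,8,14] → ·
    (3,5)@(7, 11): e=[14,-8,2] → ·
    (4,5)@(9, 11): e=[-2,0,10] → ·  [on edge]
    (5,6)@(11, 13): e=[-6,0,14] → ·  [on edge]
  covered (2 px):
    · · · · · ·
    · · · · · ·
    · · · · · ·
    · · █ · · ·
    · · · █ · ·
    · · · · · ·
    · · · · · ·
T1:
  2·area = 16  (B↔C swapped to make it positive)
  edge (2, 2)→(4, 2): d=(2,0) top-left  bias=+0
  edge (4, 2)→(6, 10): d=(2,8) right/bottom  bias=-1
  edge (6, 10)→(2, 2): d=(-4,-8) top-left  bias=+0
    (1,1)@(3, 3): e=[2,10,4] → █
    (2,1)@(5, 3): e=[2,-6,20] → ·
    (1,2)@(3, 5): e=[6,14,-4] → ·
    (2,3)@(5, 7): e=[10,2,4] → █
    (3,3)@(7, 7): e=[10,-14,20] → ·
    (2,4)@(5, 9): e=[14,6,-4] → ·
  covered (2 px):
    · · · · · ·
    · █ · · · ·
    · · · · · ·
    · · █ · · ·
    · · · · · ·
    · · · · · ·
    · · · · · ·
T2:
  2·area = 56  (B↔C swapped to make it positive)
  edge (12, 0)→(2, 12): d=(-10,12) right/bottom  bias=-1
  edge (2, 12)→(4, 4): d=(2,-8) top-left  bias=+0
  edge (4, 4)→(12, 0): d=(8,-4) top-left  bias=+0
    (5,0)@(11, 1): e=[2,50,4] → █
    (3,1)@(7, 3): e=[30,22,4] → █
    (4,1)@(9, 3): e=[6,38,12] → █
    (5,1)@(11, 3): e=[-18,54,20] → ·
    (2,2)@(5, 5): e=[34,10,12] → █
    (4,2)@(9, 5): e=[-14,42,28] → ·
    (2,3)@(5, 7): e=[14,14,28] → █
    (3,3)@(7, 7): e=[-10,30,36] → ·
    (1,4)@(3, 9): e=[18,2,36] → █
    (2,4)@(5, 9): e=[-6,18,44] → ·
    (1,5)@(3, 11): e=[-2,6,52] → ·
  covered (7 px):
    · · · · · █
    · · · █ █ ·
    · · █ █ · ·
    · · █ · · ·
    · █ · · · ·
    · · · · · ·
    · · · · · ·

Result: [[1,1],[2,3]]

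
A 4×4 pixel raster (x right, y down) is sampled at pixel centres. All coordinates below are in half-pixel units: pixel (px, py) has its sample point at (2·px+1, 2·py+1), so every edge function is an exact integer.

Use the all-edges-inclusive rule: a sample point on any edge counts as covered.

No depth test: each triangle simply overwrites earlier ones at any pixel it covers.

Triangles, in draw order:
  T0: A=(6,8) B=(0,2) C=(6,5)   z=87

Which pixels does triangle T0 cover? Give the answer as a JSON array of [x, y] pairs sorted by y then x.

T0:
  2·area = 18
  edge (6, 8)→(0, 2): d=(-6,-6) inclusive
  edge (0, 2)→(6, 5): d=(6,3) inclusive
  edge (6, 5)→(6, 8): d=(0,3) inclusive
    (0,1)@(1, 3): e=[0,3,15] → X  [on edge]
    (1,1)@(3, 3): e=[12,-3,9] → .
    (0,2)@(1, 5): e=[-12,15,15] → .
    (1,2)@(3, 5): e=[0,9,9] → X  [on edge]
    (2,2)@(5, 5): e=[12,3,3] → X
    (3,2)@(7, 5): e=[24,-3,-3] → .
    (1,3)@(3, 7): e=[-12,21,9] → .
    (2,3)@(5, 7): e=[0,15,3] → X  [on edge]
    (3,3)@(7, 7): e=[12,9,-3] → .
  covered (4 px):
    . . . .
    X . . .
    . X X .
    . . X .

Result: [[0,1],[1,2],[2,2],[2,3]]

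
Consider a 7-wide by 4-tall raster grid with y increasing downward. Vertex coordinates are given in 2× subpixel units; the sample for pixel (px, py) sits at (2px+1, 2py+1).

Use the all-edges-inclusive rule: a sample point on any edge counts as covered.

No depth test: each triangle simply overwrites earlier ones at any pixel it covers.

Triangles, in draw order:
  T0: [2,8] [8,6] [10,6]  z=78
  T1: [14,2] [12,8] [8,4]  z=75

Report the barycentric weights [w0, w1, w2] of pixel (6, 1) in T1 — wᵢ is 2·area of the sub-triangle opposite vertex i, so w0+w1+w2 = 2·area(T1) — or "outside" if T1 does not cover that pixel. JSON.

T0:
  2·area = 4
  edge (2, 8)→(8, 6): d=(6,-2) inclusive
  edge (8, 6)→(10, 6): d=(2,0) inclusive
  edge (10, 6)→(2, 8): d=(-8,2) inclusive
    (5,2)@(11, 5): e=[0,-2,6] → .  [on edge]
    (2,3)@(5, 7): e=[0,2,2] → X  [on edge]
    (3,3)@(7, 7): e=[4,2,-2] → .
  covered (1 px):
    . . . . . . .
    . . . . . . .
    . . . . . . .
    . . X . . . .
T1:
  2·area = 32
  edge (14, 2)→(12, 8): d=(-2,6) inclusive
  edge (12, 8)→(8, 4): d=(-4,-4) inclusive
  edge (8, 4)→(14, 2): d=(6,-2) inclusive
    (2,0)@(5, 1): e=[56,0,-24] → .  [on edge]
    (3,1)@(7, 3): e=[40,0,-8] → .  [on edge]
    (5,1)@(11, 3): e=[16,16,0] → X  [on edge]
    (6,1)@(13, 3): e=[4,24,4] → X
    (2,2)@(5, 5): e=[48,-16,0] → .  [on edge]
    (4,2)@(9, 5): e=[24,0,8] → X  [on edge]
    (6,2)@(13, 5): e=[0,16,16] → X  [on edge]
    (4,3)@(9, 7): e=[20,-8,20] → .
    (5,3)@(11, 7): e=[8,0,24] → X  [on edge]
    (6,3)@(13, 7): e=[-4,8,28] → .
  covered (6 px):
    . . . . . . .
    . . . . . X X
    . . . . X X X
    . . . . . X .

Final: [24,4,4]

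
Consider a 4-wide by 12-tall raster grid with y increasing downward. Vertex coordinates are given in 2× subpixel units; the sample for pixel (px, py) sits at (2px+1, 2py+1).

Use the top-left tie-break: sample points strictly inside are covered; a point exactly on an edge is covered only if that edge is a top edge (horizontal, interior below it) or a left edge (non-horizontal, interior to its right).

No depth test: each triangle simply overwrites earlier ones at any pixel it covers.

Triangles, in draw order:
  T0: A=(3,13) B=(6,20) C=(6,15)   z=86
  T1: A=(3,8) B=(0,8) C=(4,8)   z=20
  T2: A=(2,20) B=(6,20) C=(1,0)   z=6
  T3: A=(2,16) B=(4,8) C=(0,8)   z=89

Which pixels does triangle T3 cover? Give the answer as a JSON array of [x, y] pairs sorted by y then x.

T0:
  2·area = 15  (B↔C swapped to make it positive)
  edge (3, 13)→(6, 15): d=(3,2) right/bottom  bias=-1
  edge (6, 15)→(6, 20): d=(0,5) right/bottom  bias=-1
  edge (6, 20)→(3, 13): d=(-3,-7) top-left  bias=+0
    (1,6)@(3, 13): e=[0,15,0] → ·  [on edge]
    (2,7)@(5, 15): e=[2,5,8] → #
    (3,7)@(7, 15): e=[-2,-5,22] → ·
    (2,8)@(5, 17): e=[8,5,2] → #
    (3,8)@(7, 17): e=[4,-5,16] → ·
    (2,9)@(5, 19): e=[14,5,-4] → ·
  covered (2 px):
    · · · ·
    · · · ·
    · · · ·
    · · · ·
    · · · ·
    · · · ·
    · · · ·
    · · # ·
    · · # ·
    · · · ·
    · · · ·
    · · · ·
T1:
  degenerate (2·area = 0) — covers nothing
T2:
  2·area = 80  (B↔C swapped to make it positive)
  edge (2, 20)→(1, 0): d=(-1,-20) top-left  bias=+0
  edge (1, 0)→(6, 20): d=(5,20) right/bottom  bias=-1
  edge (6, 20)→(2, 20): d=(-4,0) right/bottom  bias=-1
    (1,4)@(3, 9): e=[31,5,44] → #
    (2,4)@(5, 9): e=[71,-35,44] → ·
    (1,5)@(3, 11): e=[29,15,36] → #
    (2,5)@(5, 11): e=[69,-25,36] → ·
    (1,6)@(3, 13): e=[27,25,28] → #
    (2,6)@(5, 13): e=[67,-15,28] → ·
    (1,7)@(3, 15): e=[25,35,20] → #
    (2,7)@(5, 15): e=[65,-5,20] → ·
    (1,8)@(3, 17): e=[23,45,12] → #
    (2,8)@(5, 17): e=[63,5,12] → #
    (3,8)@(7, 17): e=[103,-35,12] → ·
    (1,9)@(3, 19): e=[21,55,4] → #
  covered (8 px):
    · · · ·
    · · · ·
    · · · ·
    · · · ·
    · # · ·
    · # · ·
    · # · ·
    · # · ·
    · # # ·
    · # # ·
    · · · ·
    · · · ·
T3:
  2·area = 32  (B↔C swapped to make it positive)
  edge (2, 16)→(0, 8): d=(-2,-8) top-left  bias=+0
  edge (0, 8)→(4, 8): d=(4,0) top-left  bias=+0
  edge (4, 8)→(2, 16): d=(-2,8) right/bottom  bias=-1
    (0,4)@(1, 9): e=[6,4,22] → #
    (1,4)@(3, 9): e=[22,4,6] → #
    (2,4)@(5, 9): e=[38,4,-10] → ·
    (0,5)@(1, 11): e=[2,12,18] → #
    (2,5)@(5, 11): e=[34,12,-14] → ·
    (0,6)@(1, 13): e=[-2,20,14] → ·
    (1,6)@(3, 13): e=[14,20,-2] → ·
  covered (4 px):
    · · · ·
    · · · ·
    · · · ·
    · · · ·
    # # · ·
    # # · ·
    · · · ·
    · · · ·
    · · · ·
    · · · ·
    · · · ·
    · · · ·

Final: [[0,4],[1,4],[0,5],[1,5]]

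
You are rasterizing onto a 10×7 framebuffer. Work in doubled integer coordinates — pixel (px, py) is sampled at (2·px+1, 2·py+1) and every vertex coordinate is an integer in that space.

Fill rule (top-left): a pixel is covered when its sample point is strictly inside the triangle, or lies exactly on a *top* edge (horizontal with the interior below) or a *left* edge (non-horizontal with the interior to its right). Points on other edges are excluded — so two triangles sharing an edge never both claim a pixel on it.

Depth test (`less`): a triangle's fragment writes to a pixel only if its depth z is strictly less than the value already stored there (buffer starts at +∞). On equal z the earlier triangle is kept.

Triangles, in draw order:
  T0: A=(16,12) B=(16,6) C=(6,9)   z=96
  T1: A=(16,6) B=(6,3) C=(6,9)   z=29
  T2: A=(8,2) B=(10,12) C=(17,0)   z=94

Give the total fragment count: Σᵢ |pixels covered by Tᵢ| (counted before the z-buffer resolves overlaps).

T0:
  2·area = 60  (B↔C swapped to make it positive)
  edge (16, 12)→(6, 9): d=(-10,-3) top-left  bias=+0
  edge (6, 9)→(16, 6): d=(10,-3) top-left  bias=+0
  edge (16, 6)→(16, 12): d=(0,6) right/bottom  bias=-1
    (6,3)@(13, 7): e=[41,1,18] → #
    (7,3)@(15, 7): e=[47,7,6] → #
    (8,3)@(17, 7): e=[53,13,-6] → ·
    (3,4)@(7, 9): e=[3,3,54] → #
    (4,4)@(9, 9): e=[9,9,42] → #
    (5,4)@(11, 9): e=[15,15,30] → #
    (8,4)@(17, 9): e=[33,33,-6] → ·
    (3,5)@(7, 11): e=[-17,23,54] → ·
    (4,5)@(9, 11): e=[-11,29,42] → ·
    (5,5)@(11, 11): e=[-5,35,30] → ·
    (6,5)@(13, 11): e=[1,41,18] → #
    (8,5)@(17, 11): e=[13,53,-6] → ·
  covered (9 px):
    · · · · · · · · · ·
    · · · · · · · · · ·
    · · · · · · · · · ·
    · · · · · · # # · ·
    · · · # # # # # · ·
    · · · · · · # # · ·
    · · · · · · · · · ·
T1:
  2·area = 60  (B↔C swapped to make it positive)
  edge (16, 6)→(6, 9): d=(-10,3) right/bottom  bias=-1
  edge (6, 9)→(6, 3): d=(0,-6) top-left  bias=+0
  edge (6, 3)→(16, 6): d=(10,3) right/bottom  bias=-1
    (3,2)@(7, 5): e=[37,6,17] → #
    (4,2)@(9, 5): e=[31,18,11] → #
    (5,2)@(11, 5): e=[25,30,5] → #
    (6,2)@(13, 5): e=[19,42,-1] → ·
    (3,3)@(7, 7): e=[17,6,37] → #
    (6,3)@(13, 7): e=[-1,42,19] → ·
    (3,4)@(7, 9): e=[-3,6,57] → ·
    (4,4)@(9, 9): e=[-9,18,51] → ·
    (5,4)@(11, 9): e=[-15,30,45] → ·
  covered (6 px):
    · · · · · · · · · ·
    · · · · · · · · · ·
    · · · # # # · · · ·
    · · · # # # · · · ·
    · · · · · · · · · ·
    · · · · · · · · · ·
    · · · · · · · · · ·
T2:
  2·area = 94  (B↔C swapped to make it positive)
  edge (8, 2)→(17, 0): d=(9,-2) top-left  bias=+0
  edge (17, 0)→(10, 12): d=(-7,12) right/bottom  bias=-1
  edge (10, 12)→(8, 2): d=(-2,-10) top-left  bias=+0
    (6,0)@(13, 1): e=[1,41,52] → #
    (7,0)@(15, 1): e=[5,17,72] → #
    (8,0)@(17, 1): e=[9,-7,92] → ·
    (4,1)@(9, 3): e=[11,75,8] → #
    (5,1)@(11, 3): e=[15,51,28] → #
    (8,1)@(17, 3): e=[27,-21,88] → ·
    (4,2)@(9, 5): e=[29,61,4] → #
    (7,2)@(15, 5): e=[41,-11,64] → ·
    (4,3)@(9, 7): e=[47,47,0] → #  [on edge]
    (6,3)@(13, 7): e=[55,-1,40] → ·
    (4,4)@(9, 9): e=[65,33,-4] → ·
    (5,4)@(11, 9): e=[69,9,16] → #
  covered (12 px):
    · · · · · · # # · ·
    · · · · # # # # · ·
    · · · · # # # · · ·
    · · · · # # · · · ·
    · · · · · # · · · ·
    · · · · · · · · · ·
    · · · · · · · · · ·

Final: 27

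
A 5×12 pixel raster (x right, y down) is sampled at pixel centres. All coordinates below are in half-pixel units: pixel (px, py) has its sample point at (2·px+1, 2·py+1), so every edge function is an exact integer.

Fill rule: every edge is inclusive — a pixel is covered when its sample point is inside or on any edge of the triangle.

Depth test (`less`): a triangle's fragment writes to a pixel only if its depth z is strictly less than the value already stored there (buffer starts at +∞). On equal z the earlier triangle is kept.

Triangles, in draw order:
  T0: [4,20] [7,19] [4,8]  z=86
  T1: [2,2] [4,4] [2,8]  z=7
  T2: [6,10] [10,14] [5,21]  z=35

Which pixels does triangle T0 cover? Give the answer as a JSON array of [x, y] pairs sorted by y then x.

T0:
  2·area = 36  (B↔C swapped to make it positive)
  edge (4, 20)→(4, 8): d=(0,-12) inclusive
  edge (4, 8)→(7, 19): d=(3,11) inclusive
  edge (7, 19)→(4, 20): d=(-3,1) inclusive
    (2,6)@(5, 13): e=[12,4,20] → X
    (3,6)@(7, 13): e=[36,-18,18] → .
    (2,7)@(5, 15): e=[12,10,14] → X
    (3,7)@(7, 15): e=[36,-12,12] → .
    (2,8)@(5, 17): e=[12,16,8] → X
    (3,8)@(7, 17): e=[36,-6,6] → .
    (2,9)@(5, 19): e=[12,22,2] → X
    (3,9)@(7, 19): e=[36,0,0] → X  [on edge]
    (4,9)@(9, 19): e=[60,-22,-2] → .
    (0,10)@(1, 21): e=[-36,72,0] → .  [on edge]
    (2,10)@(5, 21): e=[12,28,-4] → .
    (3,10)@(7, 21): e=[36,6,-6] → .
  covered (5 px):
    . . . . .
    . . . . .
    . . . . .
    . . . . .
    . . . . .
    . . . . .
    . . X . .
    . . X . .
    . . X . .
    . . X X .
    . . . . .
    . . . . .
T1:
  2·area = 12
  edge (2, 2)→(4, 4): d=(2,2) inclusive
  edge (4, 4)→(2, 8): d=(-2,4) inclusive
  edge (2, 8)→(2, 2): d=(0,-6) inclusive
    (0,0)@(1, 1): e=[0,18,-6] → .  [on edge]
    (1,1)@(3, 3): e=[0,6,6] → X  [on edge]
    (2,1)@(5, 3): e=[-4,-2,18] → .
    (1,2)@(3, 5): e=[4,2,6] → X
    (2,2)@(5, 5): e=[0,-6,18] → .  [on edge]
    (1,3)@(3, 7): e=[8,-2,6] → .
    (3,3)@(7, 7): e=[0,-18,30] → .  [on edge]
    (4,4)@(9, 9): e=[0,-30,42] → .  [on edge]
  covered (2 px):
    . . . . .
    . X . . .
    . X . . .
    . . . . .
    . . . . .
    . . . . .
    . . . . .
    . . . . .
    . . . . .
    . . . . .
    . . . . .
    . . . . .
T2:
  2·area = 48
  edge (6, 10)→(10, 14): d=(4,4) inclusive
  edge (10, 14)→(5, 21): d=(-5,7) inclusive
  edge (5, 21)→(6, 10): d=(1,-11) inclusive
    (0,2)@(1, 5): e=[0,108,-60] → .  [on edge]
    (1,3)@(3, 7): e=[0,84,-36] → .  [on edge]
    (2,4)@(5, 9): e=[0,60,-12] → .  [on edge]
    (3,5)@(7, 11): e=[0,36,12] → X  [on edge]
    (4,5)@(9, 11): e=[-8,22,34] → .
    (3,6)@(7, 13): e=[8,26,14] → X
    (4,6)@(9, 13): e=[0,12,36] → X  [on edge]
    (3,7)@(7, 15): e=[16,16,16] → X
    (3,8)@(7, 17): e=[24,6,18] → X
    (4,8)@(9, 17): e=[16,-8,40] → .
    (3,9)@(7, 19): e=[32,-4,20] → .
    (2,10)@(5, 21): e=[48,0,0] → X  [on edge]
  covered (7 px):
    . . . . .
    . . . . .
    . . . . .
    . . . . .
    . . . . .
    . . . X .
    . . . X X
    . . . X X
    . . . X .
    . . . . .
    . . X . .
    . . . . .

Result: [[2,6],[2,7],[2,8],[2,9],[3,9]]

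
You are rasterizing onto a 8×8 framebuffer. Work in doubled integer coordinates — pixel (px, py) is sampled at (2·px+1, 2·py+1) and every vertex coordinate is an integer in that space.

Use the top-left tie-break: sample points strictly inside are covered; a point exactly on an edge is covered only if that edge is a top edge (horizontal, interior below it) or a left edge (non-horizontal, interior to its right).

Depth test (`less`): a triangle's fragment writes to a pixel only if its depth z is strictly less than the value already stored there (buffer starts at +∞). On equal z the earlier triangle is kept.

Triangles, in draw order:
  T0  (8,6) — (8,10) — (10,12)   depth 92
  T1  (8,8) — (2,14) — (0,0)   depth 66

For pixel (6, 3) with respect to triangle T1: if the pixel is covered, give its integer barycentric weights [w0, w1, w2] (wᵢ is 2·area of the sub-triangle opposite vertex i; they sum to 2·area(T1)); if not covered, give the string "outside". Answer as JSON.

T0:
  2·area = 8  (B↔C swapped to make it positive)
  edge (8, 6)→(10, 12): d=(2,6) right/bottom  bias=-1
  edge (10, 12)→(8, 10): d=(-2,-2) top-left  bias=+0
  edge (8, 10)→(8, 6): d=(0,-4) top-left  bias=+0
    (0,1)@(1, 3): e=[36,0,-28] → .  [on edge]
    (3,1)@(7, 3): e=[0,12,-4] → .  [on edge]
    (1,2)@(3, 5): e=[28,0,-20] → .  [on edge]
    (2,3)@(5, 7): e=[20,0,-12] → .  [on edge]
    (3,4)@(7, 9): e=[12,0,-4] → .  [on edge]
    (4,4)@(9, 9): e=[0,4,4] → .  [on edge]
    (4,5)@(9, 11): e=[4,0,4] → X  [on edge]
    (5,5)@(11, 11): e=[-8,4,12] → .
    (4,6)@(9, 13): e=[8,-4,4] → .
    (5,6)@(11, 13): e=[-4,0,12] → .  [on edge]
    (5,7)@(11, 15): e=[0,-4,12] → .  [on edge]
    (6,7)@(13, 15): e=[-12,0,20] → .  [on edge]
  covered (1 px):
    . . . . . . . .
    . . . . . . . .
    . . . . . . . .
    . . . . . . . .
    . . . . . . . .
    . . . . X . . .
    . . . . . . . .
    . . . . . . . .
T1:
  2·area = 96
  edge (8, 8)→(2, 14): d=(-6,6) right/bottom  bias=-1
  edge (2, 14)→(0, 0): d=(-2,-14) top-left  bias=+0
  edge (0, 0)→(8, 8): d=(8,8) right/bottom  bias=-1
    (0,0)@(1, 1): e=[84,12,0] → .  [on edge]
    (7,0)@(15, 1): e=[0,208,-112] → .  [on edge]
    (0,1)@(1, 3): e=[72,8,16] → X
    (1,1)@(3, 3): e=[60,36,0] → .  [on edge]
    (6,1)@(13, 3): e=[0,176,-80] → .  [on edge]
    (0,2)@(1, 5): e=[60,4,32] → X
    (1,2)@(3, 5): e=[48,32,16] → X
    (2,2)@(5, 5): e=[36,60,0] → .  [on edge]
    (5,2)@(11, 5): e=[0,144,-48] → .  [on edge]
    (0,3)@(1, 7): e=[48,0,48] → X  [on edge]
    (2,3)@(5, 7): e=[24,56,16] → X
    (3,3)@(7, 7): e=[12,84,0] → .  [on edge]
    (4,3)@(9, 7): e=[0,112,-16] → .  [on edge]
    (3,4)@(7, 9): e=[0,80,16] → .  [on edge]
    (4,4)@(9, 9): e=[-12,108,0] → .  [on edge]
    (2,5)@(5, 11): e=[0,48,48] → .  [on edge]
    (5,5)@(11, 11): e=[-36,132,0] → .  [on edge]
    (1,6)@(3, 13): e=[0,16,80] → .  [on edge]
    (6,6)@(13, 13): e=[-60,156,0] → .  [on edge]
    (0,7)@(1, 15): e=[0,-16,112] → .  [on edge]
    (7,7)@(15, 15): e=[-84,180,0] → .  [on edge]
  covered (9 px):
    . . . . . . . .
    X . . . . . . .
    X X . . . . . .
    X X X . . . . .
    . X X . . . . .
    . X . . . . . .
    . . . . . . . .
    . . . . . . . .

Result: "outside"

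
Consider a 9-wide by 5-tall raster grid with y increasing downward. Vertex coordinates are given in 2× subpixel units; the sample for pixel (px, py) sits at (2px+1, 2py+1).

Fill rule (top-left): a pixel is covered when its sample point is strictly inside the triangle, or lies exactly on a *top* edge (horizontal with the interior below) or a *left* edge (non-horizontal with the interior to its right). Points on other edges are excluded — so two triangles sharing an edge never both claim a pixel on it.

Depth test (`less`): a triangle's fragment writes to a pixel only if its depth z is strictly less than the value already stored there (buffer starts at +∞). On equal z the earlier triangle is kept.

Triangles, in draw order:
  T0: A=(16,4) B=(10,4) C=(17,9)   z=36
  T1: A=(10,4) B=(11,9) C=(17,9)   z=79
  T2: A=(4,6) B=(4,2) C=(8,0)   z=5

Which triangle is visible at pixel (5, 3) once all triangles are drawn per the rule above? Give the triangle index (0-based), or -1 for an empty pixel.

T0:
  2·area = 30  (B↔C swapped to make it positive)
  edge (16, 4)→(17, 9): d=(1,5) right/bottom  bias=-1
  edge (17, 9)→(10, 4): d=(-7,-5) top-left  bias=+0
  edge (10, 4)→(16, 4): d=(6,0) top-left  bias=+0
    (6,2)@(13, 5): e=[16,8,6] → #
    (7,2)@(15, 5): e=[6,18,6] → #
    (8,2)@(17, 5): e=[-4,28,6] → ·
    (6,3)@(13, 7): e=[18,-6,18] → ·
    (7,3)@(15, 7): e=[8,4,18] → #
    (8,3)@(17, 7): e=[-2,14,18] → ·
    (7,4)@(15, 9): e=[10,-10,30] → ·
    (8,4)@(17, 9): e=[0,0,30] → ·  [on edge]
  covered (3 px):
    · · · · · · · · ·
    · · · · · · · · ·
    · · · · · · # # ·
    · · · · · · · # ·
    · · · · · · · · ·
T1:
  2·area = 30  (B↔C swapped to make it positive)
  edge (10, 4)→(17, 9): d=(7,5) right/bottom  bias=-1
  edge (17, 9)→(11, 9): d=(-6,0) right/bottom  bias=-1
  edge (11, 9)→(10, 4): d=(-1,-5) top-left  bias=+0
    (5,2)@(11, 5): e=[2,24,4] → #
    (6,2)@(13, 5): e=[-8,24,14] → ·
    (5,3)@(11, 7): e=[16,12,2] → #
    (6,3)@(13, 7): e=[6,12,12] → #
    (7,3)@(15, 7): e=[-4,12,22] → ·
    (0,4)@(1, 9): e=[80,0,-50] → ·  [on edge]
    (1,4)@(3, 9): e=[70,0,-40] → ·  [on edge]
    (2,4)@(5, 9): e=[60,0,-30] → ·  [on edge]
    (3,4)@(7, 9): e=[50,0,-20] → ·  [on edge]
    (4,4)@(9, 9): e=[40,0,-10] → ·  [on edge]
    (5,4)@(11, 9): e=[30,0,0] → ·  [on edge]
    (6,4)@(13, 9): e=[20,0,10] → ·  [on edge]
    (7,4)@(15, 9): e=[10,0,20] → ·  [on edge]
    (8,4)@(17, 9): e=[0,0,30] → ·  [on edge]
  covered (3 px):
    · · · · · · · · ·
    · · · · · · · · ·
    · · · · · # · · ·
    · · · · · # # · ·
    · · · · · · · · ·
T2:
  2·area = 16
  edge (4, 6)→(4, 2): d=(0,-4) top-left  bias=+0
  edge (4, 2)→(8, 0): d=(4,-2) top-left  bias=+0
  edge (8, 0)→(4, 6): d=(-4,6) right/bottom  bias=-1
    (3,0)@(7, 1): e=[12,2,2] → #
    (4,0)@(9, 1): e=[20,6,-10] → ·
    (2,1)@(5, 3): e=[4,6,6] → #
    (3,1)@(7, 3): e=[12,10,-6] → ·
    (2,2)@(5, 5): e=[4,14,-2] → ·
  covered (2 px):
    · · · # · · · · ·
    · · # · · · · · ·
    · · · · · · · · ·
    · · · · · · · · ·
    · · · · · · · · ·

Z-buffer (winner per pixel, '.' = empty):
  . . . 2 . . . . .
  . . 2 . . . . . .
  . . . . . 1 0 0 .
  . . . . . 1 1 0 .
  . . . . . . . . .

Answer: 1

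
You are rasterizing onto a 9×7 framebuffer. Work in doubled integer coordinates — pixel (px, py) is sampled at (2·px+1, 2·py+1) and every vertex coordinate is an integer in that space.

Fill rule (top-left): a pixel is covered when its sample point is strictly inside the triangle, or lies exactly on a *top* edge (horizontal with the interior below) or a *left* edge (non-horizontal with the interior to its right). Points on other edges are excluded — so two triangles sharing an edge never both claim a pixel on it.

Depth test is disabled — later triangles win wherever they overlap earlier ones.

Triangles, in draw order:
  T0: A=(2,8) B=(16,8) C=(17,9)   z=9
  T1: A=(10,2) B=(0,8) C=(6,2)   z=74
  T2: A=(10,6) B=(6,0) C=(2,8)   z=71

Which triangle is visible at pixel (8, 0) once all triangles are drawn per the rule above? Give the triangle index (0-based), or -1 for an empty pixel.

T0:
  2·area = 14
  edge (2, 8)→(16, 8): d=(14,0) top-left  bias=+0
  edge (16, 8)→(17, 9): d=(1,1) right/bottom  bias=-1
  edge (17, 9)→(2, 8): d=(-15,-1) top-left  bias=+0
    (4,0)@(9, 1): e=[-98,0,112] → ·  [on edge]
    (5,1)@(11, 3): e=[-70,0,84] → ·  [on edge]
    (6,2)@(13, 5): e=[-42,0,56] → ·  [on edge]
    (7,3)@(15, 7): e=[-14,0,28] → ·  [on edge]
    (8,4)@(17, 9): e=[14,0,0] → ·  [on edge]
  covered (0 px):
    · · · · · · · · ·
    · · · · · · · · ·
    · · · · · · · · ·
    · · · · · · · · ·
    · · · · · · · · ·
    · · · · · · · · ·
    · · · · · · · · ·
T1:
  2·area = 24
  edge (10, 2)→(0, 8): d=(-10,6) right/bottom  bias=-1
  edge (0, 8)→(6, 2): d=(6,-6) top-left  bias=+0
  edge (6, 2)→(10, 2): d=(4,0) top-left  bias=+0
    (3,0)@(7, 1): e=[28,0,-4] → ·  [on edge]
    (2,1)@(5, 3): e=[20,0,4] → █  [on edge]
    (3,1)@(7, 3): e=[8,12,4] → █
    (4,1)@(9, 3): e=[-4,24,4] → ·
    (1,2)@(3, 5): e=[12,0,12] → █  [on edge]
    (2,2)@(5, 5): e=[0,12,12] → ·  [on edge]
    (3,2)@(7, 5): e=[-12,24,12] → ·
    (0,3)@(1, 7): e=[4,0,20] → █  [on edge]
    (1,3)@(3, 7): e=[-8,12,20] → ·
    (0,4)@(1, 9): e=[-16,12,28] → ·
  covered (4 px):
    · · · · · · · · ·
    · · █ █ · · · · ·
    · █ · · · · · · ·
    █ · · · · · · · ·
    · · · · · · · · ·
    · · · · · · · · ·
    · · · · · · · · ·
T2:
  2·area = 56  (B↔C swapped to make it positive)
  edge (10, 6)→(2, 8): d=(-8,2) right/bottom  bias=-1
  edge (2, 8)→(6, 0): d=(4,-8) top-left  bias=+0
  edge (6, 0)→(10, 6): d=(4,6) right/bottom  bias=-1
    (2,1)@(5, 3): e=[34,4,18] → █
    (3,1)@(7, 3): e=[30,20,6] → █
    (4,1)@(9, 3): e=[26,36,-6] → ·
    (2,2)@(5, 5): e=[18,12,26] → █
    (4,2)@(9, 5): e=[10,44,2] → █
    (5,2)@(11, 5): e=[6,60,-10] → ·
    (1,3)@(3, 7): e=[6,4,46] → █
    (3,3)@(7, 7): e=[-2,36,22] → ·
    (4,3)@(9, 7): e=[-6,52,10] → ·
    (1,4)@(3, 9): e=[-10,12,54] → ·
    (2,4)@(5, 9): e=[-14,28,42] → ·
  covered (7 px):
    · · · · · · · · ·
    · · █ █ · · · · ·
    · · █ █ █ · · · ·
    · █ █ · · · · · ·
    · · · · · · · · ·
    · · · · · · · · ·
    · · · · · · · · ·

Z-buffer (winner per pixel, '.' = empty):
  . . . . . . . . .
  . . 2 2 . . . . .
  . 1 2 2 2 . . . .
  1 2 2 . . . . . .
  . . . . . . . . .
  . . . . . . . . .
  . . . . . . . . .

Answer: -1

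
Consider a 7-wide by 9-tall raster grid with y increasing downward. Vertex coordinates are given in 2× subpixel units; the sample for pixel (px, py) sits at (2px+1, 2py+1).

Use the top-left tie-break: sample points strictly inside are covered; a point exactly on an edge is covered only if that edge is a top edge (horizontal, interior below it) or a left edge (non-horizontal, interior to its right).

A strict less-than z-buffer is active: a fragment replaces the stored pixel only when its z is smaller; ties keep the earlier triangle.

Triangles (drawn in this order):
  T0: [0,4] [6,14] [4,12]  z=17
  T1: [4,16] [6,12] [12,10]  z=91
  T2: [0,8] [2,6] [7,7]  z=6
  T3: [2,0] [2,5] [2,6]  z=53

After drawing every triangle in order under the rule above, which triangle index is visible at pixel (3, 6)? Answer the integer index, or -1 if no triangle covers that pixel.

T0:
  2·area = 8
  edge (0, 4)→(6, 14): d=(6,10) right/bottom  bias=-1
  edge (6, 14)→(4, 12): d=(-2,-2) top-left  bias=+0
  edge (4, 12)→(0, 4): d=(-4,-8) top-left  bias=+0
    (0,4)@(1, 9): e=[20,0,-12] → .  [on edge]
    (1,4)@(3, 9): e=[0,4,4] → .  [on edge]
    (1,5)@(3, 11): e=[12,0,-4] → .  [on edge]
    (2,6)@(5, 13): e=[4,0,4] → X  [on edge]
    (3,6)@(7, 13): e=[-16,4,20] → .
    (2,7)@(5, 15): e=[16,-4,-4] → .
    (3,7)@(7, 15): e=[-4,0,12] → .  [on edge]
    (4,8)@(9, 17): e=[-12,0,20] → .  [on edge]
  covered (1 px):
    . . . . . . .
    . . . . . . .
    . . . . . . .
    . . . . . . .
    . . . . . . .
    . . . . . . .
    . . X . . . .
    . . . . . . .
    . . . . . . .
T1:
  2·area = 20
  edge (4, 16)→(6, 12): d=(2,-4) top-left  bias=+0
  edge (6, 12)→(12, 10): d=(6,-2) top-left  bias=+0
  edge (12, 10)→(4, 16): d=(-8,6) right/bottom  bias=-1
    (4,5)@(9, 11): e=[10,0,10] → X  [on edge]
    (5,5)@(11, 11): e=[18,4,-2] → .
    (1,6)@(3, 13): e=[-10,0,30] → .  [on edge]
    (3,6)@(7, 13): e=[6,8,6] → X
    (4,6)@(9, 13): e=[14,12,-6] → .
    (2,7)@(5, 15): e=[2,16,2] → X
    (3,7)@(7, 15): e=[10,20,-10] → .
    (2,8)@(5, 17): e=[6,28,-14] → .
  covered (3 px):
    . . . . . . .
    . . . . . . .
    . . . . . . .
    . . . . . . .
    . . . . . . .
    . . . . X . .
    . . . X . . .
    . . X . . . .
    . . . . . . .
T2:
  2·area = 12
  edge (0, 8)→(2, 6): d=(2,-2) top-left  bias=+0
  edge (2, 6)→(7, 7): d=(5,1) right/bottom  bias=-1
  edge (7, 7)→(0, 8): d=(-7,1) right/bottom  bias=-1
    (3,0)@(7, 1): e=[0,-30,42] → .  [on edge]
    (2,1)@(5, 3): e=[0,-18,30] → .  [on edge]
    (1,2)@(3, 5): e=[0,-6,18] → .  [on edge]
    (0,3)@(1, 7): e=[0,6,6] → X  [on edge]
    (1,3)@(3, 7): e=[4,4,4] → X
    (2,3)@(5, 7): e=[8,2,2] → X
    (3,3)@(7, 7): e=[12,0,0] → .  [on edge]
    (0,4)@(1, 9): e=[4,16,-8] → .
    (1,4)@(3, 9): e=[8,14,-10] → .
    (2,4)@(5, 9): e=[12,12,-12] → .
  covered (3 px):
    . . . . . . .
    . . . . . . .
    . . . . . . .
    X X X . . . .
    . . . . . . .
    . . . . . . .
    . . . . . . .
    . . . . . . .
    . . . . . . .
T3:
  degenerate (2·area = 0) — covers nothing

Z-buffer (winner per pixel, '.' = empty):
  . . . . . . .
  . . . . . . .
  . . . . . . .
  2 2 2 . . . .
  . . . . . . .
  . . . . 1 . .
  . . 0 1 . . .
  . . 1 . . . .
  . . . . . . .

Answer: 1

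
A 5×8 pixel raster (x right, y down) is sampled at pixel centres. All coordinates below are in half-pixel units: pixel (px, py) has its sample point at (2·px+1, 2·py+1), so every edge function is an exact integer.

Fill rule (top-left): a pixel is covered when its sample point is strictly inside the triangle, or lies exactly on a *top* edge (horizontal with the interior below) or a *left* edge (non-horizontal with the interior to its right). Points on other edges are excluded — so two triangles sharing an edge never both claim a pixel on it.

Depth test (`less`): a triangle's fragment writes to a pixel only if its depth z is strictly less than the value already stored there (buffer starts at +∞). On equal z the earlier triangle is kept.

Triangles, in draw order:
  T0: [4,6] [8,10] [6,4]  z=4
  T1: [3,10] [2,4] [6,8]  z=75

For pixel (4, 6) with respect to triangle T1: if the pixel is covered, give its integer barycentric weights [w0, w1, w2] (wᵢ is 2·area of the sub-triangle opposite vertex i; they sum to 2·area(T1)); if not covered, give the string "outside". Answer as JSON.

T0:
  2·area = 16  (B↔C swapped to make it positive)
  edge (4, 6)→(6, 4): d=(2,-2) top-left  bias=+0
  edge (6, 4)→(8, 10): d=(2,6) right/bottom  bias=-1
  edge (8, 10)→(4, 6): d=(-4,-4) top-left  bias=+0
    (2,0)@(5, 1): e=[-8,0,24] → ·  [on edge]
    (4,0)@(9, 1): e=[0,-24,40] → ·  [on edge]
    (0,1)@(1, 3): e=[-12,28,0] → ·  [on edge]
    (3,1)@(7, 3): e=[0,-8,24] → ·  [on edge]
    (1,2)@(3, 5): e=[-4,20,0] → ·  [on edge]
    (2,2)@(5, 5): e=[0,8,8] → █  [on edge]
    (3,2)@(7, 5): e=[4,-4,16] → ·
    (1,3)@(3, 7): e=[0,24,-8] → ·  [on edge]
    (2,3)@(5, 7): e=[4,12,0] → █  [on edge]
    (3,3)@(7, 7): e=[8,0,8] → ·  [on edge]
    (0,4)@(1, 9): e=[0,40,-24] → ·  [on edge]
    (2,4)@(5, 9): e=[8,16,-8] → ·
    (3,4)@(7, 9): e=[12,4,0] → █  [on edge]
    (4,5)@(9, 11): e=[20,-4,0] → ·  [on edge]
    (4,6)@(9, 13): e=[24,0,-8] → ·  [on edge]
  covered (3 px):
    · · · · ·
    · · · · ·
    · · █ · ·
    · · █ · ·
    · · · █ ·
    · · · · ·
    · · · · ·
    · · · · ·
T1:
  2·area = 20
  edge (3, 10)→(2, 4): d=(-1,-6) top-left  bias=+0
  edge (2, 4)→(6, 8): d=(4,4) right/bottom  bias=-1
  edge (6, 8)→(3, 10): d=(-3,2) right/bottom  bias=-1
    (0,1)@(1, 3): e=[-5,0,25] → ·  [on edge]
    (1,2)@(3, 5): e=[5,0,15] → ·  [on edge]
    (1,3)@(3, 7): e=[3,8,9] → █
    (2,3)@(5, 7): e=[15,0,5] → ·  [on edge]
    (1,4)@(3, 9): e=[1,16,3] → █
    (2,4)@(5, 9): e=[13,8,-1] → ·
    (3,4)@(7, 9): e=[25,0,-5] → ·  [on edge]
    (1,5)@(3, 11): e=[-1,24,-3] → ·
    (4,5)@(9, 11): e=[35,0,-15] → ·  [on edge]
  covered (2 px):
    · · · · ·
    · · · · ·
    · · · · ·
    · █ · · ·
    · █ · · ·
    · · · · ·
    · · · · ·
    · · · · ·

Final: "outside"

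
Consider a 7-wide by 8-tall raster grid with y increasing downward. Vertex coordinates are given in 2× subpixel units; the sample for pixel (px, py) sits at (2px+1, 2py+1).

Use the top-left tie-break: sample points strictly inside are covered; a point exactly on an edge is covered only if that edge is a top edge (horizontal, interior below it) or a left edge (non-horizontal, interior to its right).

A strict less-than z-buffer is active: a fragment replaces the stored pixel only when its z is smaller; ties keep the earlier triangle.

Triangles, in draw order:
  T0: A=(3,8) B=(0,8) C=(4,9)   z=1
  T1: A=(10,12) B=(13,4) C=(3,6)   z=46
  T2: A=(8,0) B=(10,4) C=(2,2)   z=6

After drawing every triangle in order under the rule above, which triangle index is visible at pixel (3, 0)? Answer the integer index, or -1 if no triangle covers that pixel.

T0:
  2·area = 3  (B↔C swapped to make it positive)
  edge (3, 8)→(4, 9): d=(1,1) right/bottom  bias=-1
  edge (4, 9)→(0, 8): d=(-4,-1) top-left  bias=+0
  edge (0, 8)→(3, 8): d=(3,0) top-left  bias=+0
  covered (0 px):
    · · · · · · ·
    · · · · · · ·
    · · · · · · ·
    · · · · · · ·
    · · · · · · ·
    · · · · · · ·
    · · · · · · ·
    · · · · · · ·
T1:
  2·area = 74  (B↔C swapped to make it positive)
  edge (10, 12)→(3, 6): d=(-7,-6) top-left  bias=+0
  edge (3, 6)→(13, 4): d=(10,-2) top-left  bias=+0
  edge (13, 4)→(10, 12): d=(-3,8) right/bottom  bias=-1
    (4,2)@(9, 5): e=[43,2,29] → █
    (5,2)@(11, 5): e=[55,6,13] → █
    (6,2)@(13, 5): e=[67,10,-3] → ·
    (2,3)@(5, 7): e=[5,14,55] → █
    (3,3)@(7, 7): e=[17,18,39] → █
    (6,3)@(13, 7): e=[53,30,-9] → ·
    (2,4)@(5, 9): e=[-9,34,49] → ·
    (3,4)@(7, 9): e=[3,38,33] → █
    (6,4)@(13, 9): e=[39,50,-15] → ·
    (3,5)@(7, 11): e=[-11,58,27] → ·
    (4,5)@(9, 11): e=[1,62,11] → █
    (5,5)@(11, 11): e=[13,66,-5] → ·
  covered (10 px):
    · · · · · · ·
    · · · · · · ·
    · · · · █ █ ·
    · · █ █ █ █ ·
    · · · █ █ █ ·
    · · · · █ · ·
    · · · · · · ·
    · · · · · · ·
T2:
  2·area = 28
  edge (8, 0)→(10, 4): d=(2,4) right/bottom  bias=-1
  edge (10, 4)→(2, 2): d=(-8,-2) top-left  bias=+0
  edge (2, 2)→(8, 0): d=(6,-2) top-left  bias=+0
    (2,0)@(5, 1): e=[14,14,0] → █  [on edge]
    (3,0)@(7, 1): e=[6,18,4] → █
    (4,0)@(9, 1): e=[-2,22,8] → ·
    (2,1)@(5, 3): e=[18,-2,12] → ·
    (3,1)@(7, 3): e=[10,2,16] → █
    (4,1)@(9, 3): e=[2,6,20] → █
    (5,1)@(11, 3): e=[-6,10,24] → ·
    (3,2)@(7, 5): e=[14,-14,28] → ·
    (4,2)@(9, 5): e=[6,-10,32] → ·
  covered (4 px):
    · · █ █ · · ·
    · · · █ █ · ·
    · · · · · · ·
    · · · · · · ·
    · · · · · · ·
    · · · · · · ·
    · · · · · · ·
    · · · · · · ·

Z-buffer (winner per pixel, '.' = empty):
  . . 2 2 . . .
  . . . 2 2 . .
  . . . . 1 1 .
  . . 1 1 1 1 .
  . . . 1 1 1 .
  . . . . 1 . .
  . . . . . . .
  . . . . . . .

Answer: 2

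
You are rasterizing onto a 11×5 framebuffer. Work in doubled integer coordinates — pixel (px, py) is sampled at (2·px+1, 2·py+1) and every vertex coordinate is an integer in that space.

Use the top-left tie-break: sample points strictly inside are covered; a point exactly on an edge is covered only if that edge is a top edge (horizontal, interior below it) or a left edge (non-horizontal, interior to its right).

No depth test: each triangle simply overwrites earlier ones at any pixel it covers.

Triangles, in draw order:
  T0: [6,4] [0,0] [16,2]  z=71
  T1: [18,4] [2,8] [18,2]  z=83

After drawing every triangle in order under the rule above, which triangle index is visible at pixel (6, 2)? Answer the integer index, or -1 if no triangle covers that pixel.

T0:
  2·area = 52
  edge (6, 4)→(0, 0): d=(-6,-4) top-left  bias=+0
  edge (0, 0)→(16, 2): d=(16,2) right/bottom  bias=-1
  edge (16, 2)→(6, 4): d=(-10,2) right/bottom  bias=-1
    (1,0)@(3, 1): e=[6,10,36] → X
    (2,0)@(5, 1): e=[14,6,32] → X
    (3,0)@(7, 1): e=[22,2,28] → X
    (4,0)@(9, 1): e=[30,-2,24] → .
    (10,0)@(21, 1): e=[78,-26,0] → .  [on edge]
    (1,1)@(3, 3): e=[-6,42,16] → .
    (2,1)@(5, 3): e=[2,38,12] → X
    (4,1)@(9, 3): e=[18,30,4] → X
    (5,1)@(11, 3): e=[26,26,0] → .  [on edge]
    (0,2)@(1, 5): e=[-26,78,0] → .  [on edge]
    (2,2)@(5, 5): e=[-10,70,-8] → .
    (3,2)@(7, 5): e=[-2,66,-12] → .
  covered (6 px):
    . X X X . . . . . . .
    . . X X X . . . . . .
    . . . . . . . . . . .
    . . . . . . . . . . .
    . . . . . . . . . . .
T1:
  2·area = 32
  edge (18, 4)→(2, 8): d=(-16,4) right/bottom  bias=-1
  edge (2, 8)→(18, 2): d=(16,-6) top-left  bias=+0
  edge (18, 2)→(18, 4): d=(0,2) right/bottom  bias=-1
    (8,1)@(17, 3): e=[20,10,2] → X
    (9,1)@(19, 3): e=[12,22,-2] → .
    (5,2)@(11, 5): e=[12,6,14] → X
    (6,2)@(13, 5): e=[4,18,10] → X
    (7,2)@(15, 5): e=[-4,30,6] → .
    (8,2)@(17, 5): e=[-12,42,2] → .
    (2,3)@(5, 7): e=[4,2,26] → X
    (3,3)@(7, 7): e=[-4,14,22] → .
    (5,3)@(11, 7): e=[-20,38,14] → .
    (6,3)@(13, 7): e=[-28,50,10] → .
    (2,4)@(5, 9): e=[-28,34,26] → .
  covered (4 px):
    . . . . . . . . . . .
    . . . . . . . . X . .
    . . . . . X X . . . .
    . . X . . . . . . . .
    . . . . . . . . . . .

Z-buffer (winner per pixel, '.' = empty):
  . 0 0 0 . . . . . . .
  . . 0 0 0 . . . 1 . .
  . . . . . 1 1 . . . .
  . . 1 . . . . . . . .
  . . . . . . . . . . .

Answer: 1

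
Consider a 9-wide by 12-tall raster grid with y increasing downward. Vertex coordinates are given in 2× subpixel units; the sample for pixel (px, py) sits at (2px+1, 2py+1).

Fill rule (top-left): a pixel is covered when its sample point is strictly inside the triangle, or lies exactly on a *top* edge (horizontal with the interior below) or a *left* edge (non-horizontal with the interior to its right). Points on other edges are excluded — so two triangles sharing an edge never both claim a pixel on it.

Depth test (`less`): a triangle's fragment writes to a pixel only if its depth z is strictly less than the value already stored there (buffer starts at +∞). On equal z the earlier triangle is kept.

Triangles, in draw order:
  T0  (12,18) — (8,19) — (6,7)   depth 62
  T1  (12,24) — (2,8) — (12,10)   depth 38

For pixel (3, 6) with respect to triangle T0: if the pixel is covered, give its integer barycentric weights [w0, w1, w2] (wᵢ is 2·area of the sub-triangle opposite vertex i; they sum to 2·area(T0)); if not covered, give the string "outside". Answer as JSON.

T0:
  2·area = 50
  edge (12, 18)→(8, 19): d=(-4,1) right/bottom  bias=-1
  edge (8, 19)→(6, 7): d=(-2,-12) top-left  bias=+0
  edge (6, 7)→(12, 18): d=(6,11) right/bottom  bias=-1
    (2,0)@(5, 1): e=[75,0,-25] → ·  [on edge]
    (3,4)@(7, 9): e=[41,8,1] → █
    (4,4)@(9, 9): e=[39,32,-21] → ·
    (3,5)@(7, 11): e=[33,4,13] → █
    (4,5)@(9, 11): e=[31,28,-9] → ·
    (3,6)@(7, 13): e=[25,0,25] → █  [on edge]
    (4,6)@(9, 13): e=[23,24,3] → █
    (5,6)@(11, 13): e=[21,48,-19] → ·
    (3,7)@(7, 15): e=[17,-4,37] → ·
    (4,7)@(9, 15): e=[15,20,15] → █
    (5,7)@(11, 15): e=[13,44,-7] → ·
    (4,8)@(9, 17): e=[7,16,27] → █
  covered (7 px):
    · · · · · · · · ·
    · · · · · · · · ·
    · · · · · · · · ·
    · · · · · · · · ·
    · · · █ · · · · ·
    · · · █ · · · · ·
    · · · █ █ · · · ·
    · · · · █ · · · ·
    · · · · █ █ · · ·
    · · · · · · · · ·
    · · · · · · · · ·
    · · · · · · · · ·
T1:
  2·area = 140
  edge (12, 24)→(2, 8): d=(-10,-16) top-left  bias=+0
  edge (2, 8)→(12, 10): d=(10,2) right/bottom  bias=-1
  edge (12, 10)→(12, 24): d=(0,14) right/bottom  bias=-1
    (1,4)@(3, 9): e=[6,8,126] → █
    (2,4)@(5, 9): e=[38,4,98] → █
    (3,4)@(7, 9): e=[70,0,70] → ·  [on edge]
    (1,5)@(3, 11): e=[-14,28,126] → ·
    (2,5)@(5, 11): e=[18,24,98] → █
    (3,5)@(7, 11): e=[50,20,70] → █
    (4,5)@(9, 11): e=[82,16,42] → █
    (5,5)@(11, 11): e=[114,12,14] → █
    (6,5)@(13, 11): e=[146,8,-14] → ·
    (8,5)@(17, 11): e=[210,0,-70] → ·  [on edge]
    (2,6)@(5, 13): e=[-2,44,98] → ·
    (3,6)@(7, 13): e=[30,40,70] → █
  covered (17 px):
    · · · · · · · · ·
    · · · · · · · · ·
    · · · · · · · · ·
    · · · · · · · · ·
    · █ █ · · · · · ·
    · · █ █ █ █ · · ·
    · · · █ █ █ · · ·
    · · · █ █ █ · · ·
    · · · · █ █ · · ·
    · · · · █ █ · · ·
    · · · · · █ · · ·
    · · · · · · · · ·

Final: [0,25,25]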